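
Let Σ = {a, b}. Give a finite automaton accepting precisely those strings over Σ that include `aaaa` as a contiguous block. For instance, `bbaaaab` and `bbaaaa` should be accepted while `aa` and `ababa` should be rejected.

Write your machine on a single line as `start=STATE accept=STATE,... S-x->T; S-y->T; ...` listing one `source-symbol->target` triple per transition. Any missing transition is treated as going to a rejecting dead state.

Track how much of `aaaa` has been matched so far: state q0 is no progress, q4 is the absorbing accept state reached once `aaaa` has occurred. Intermediate states record partial matches; on a mismatch, fall back to the longest reusable overlap.
        a   b  
>  q0   q1  q0 
   q1   q2  q0 
   q2   q3  q0 
   q3   q4  q0 
 * q4   q4  q4 
(> = start, * = accepting)

start=q0; accept=q4; q0-a->q1; q0-b->q0; q1-a->q2; q1-b->q0; q2-a->q3; q2-b->q0; q3-a->q4; q3-b->q0; q4-a->q4; q4-b->q4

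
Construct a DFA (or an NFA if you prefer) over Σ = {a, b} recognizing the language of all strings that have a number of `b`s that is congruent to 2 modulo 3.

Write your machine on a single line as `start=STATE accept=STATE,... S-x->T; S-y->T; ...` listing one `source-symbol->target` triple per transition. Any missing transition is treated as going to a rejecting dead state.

start=q0; accept=q2; q0-a->q0; q0-b->q1; q1-a->q1; q1-b->q2; q2-a->q2; q2-b->q0

Keep the running count of `b`s modulo 3: each `b` advances along the cycle q0 → q1 → q2 → q0 while other symbols loop. Accept at q2.
With 3 states:
        a   b  
>  q0   q0  q1 
   q1   q1  q2 
 * q2   q2  q0 
(> = start, * = accepting)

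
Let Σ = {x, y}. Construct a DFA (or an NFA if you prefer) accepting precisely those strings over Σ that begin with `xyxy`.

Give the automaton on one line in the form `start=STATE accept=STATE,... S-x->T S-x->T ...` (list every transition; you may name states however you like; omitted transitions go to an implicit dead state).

Check the first 4 symbols one by one: S0 through S3 record how many have matched `xyxy` so far; any wrong symbol goes to the dead state S5. After all 4 match we enter the accepting sink S4.
6 states suffice.
        x   y  
>  S0   S1  S5 
   S1   S5  S2 
   S2   S3  S5 
   S3   S5  S4 
 * S4   S4  S4 
   S5   S5  S5 
(> = start, * = accepting)

start=S0 accept=S4 S0-x->S1 S0-y->S5 S1-x->S5 S1-y->S2 S2-x->S3 S2-y->S5 S3-x->S5 S3-y->S4 S4-x->S4 S4-y->S4 S5-x->S5 S5-y->S5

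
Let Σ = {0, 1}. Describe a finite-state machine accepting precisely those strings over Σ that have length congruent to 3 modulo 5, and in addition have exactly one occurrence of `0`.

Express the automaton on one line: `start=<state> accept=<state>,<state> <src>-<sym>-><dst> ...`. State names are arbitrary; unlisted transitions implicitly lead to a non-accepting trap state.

start=q0 accept=q7 q0-0->q1 q0-1->q2 q1-0->q3 q1-1->q4 q2-0->q4 q2-1->q5 q3-0->q6 q3-1->q6 q4-0->q6 q4-1->q7 q5-0->q7 q5-1->q8 q6-0->q9 q6-1->q9 q7-0->q9 q7-1->q10 q8-0->q10 q8-1->q11 q9-0->q12 q9-1->q12 q10-0->q12 q10-1->q13 q11-0->q13 q11-1->q0 q12-0->q14 q12-1->q14 q13-0->q14 q13-1->q1 q14-0->q3 q14-1->q3

Handle the two conditions separately and then intersect. The first has 5 states tracking the input length modulo 5; the second has 3 states tracking the count of `0`s, saturating at 2. A product state is a pair (one from each), accepting exactly when both do.
          0    1  
>  q0     q1   q2 
   q1     q3   q4 
   q2     q4   q5 
   q3     q6   q6 
   q4     q6   q7 
   q5     q7   q8 
   q6     q9   q9 
 * q7     q9  q10 
   q8    q10  q11 
   q9    q12  q12 
   q10   q12  q13 
   q11   q13   q0 
   q12   q14  q14 
   q13   q14   q1 
   q14    q3   q3 
(> = start, * = accepting)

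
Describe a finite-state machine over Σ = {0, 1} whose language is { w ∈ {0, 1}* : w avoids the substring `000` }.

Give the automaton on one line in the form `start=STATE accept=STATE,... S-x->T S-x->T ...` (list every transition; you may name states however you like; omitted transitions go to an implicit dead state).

start=s0 accept=s0,s1,s2 s0-0->s1 s0-1->s0 s1-0->s2 s1-1->s0 s2-0->s3 s2-1->s0 s3-0->s3 s3-1->s3

This is the complement of 'contains `000`'. Use the same substring-matching states — s0 through s3 holding how much of `000` has just been matched — but flip the accepting set: everything except the trap s3 accepts.
A 4-state machine:
        0   1  
>* s0   s1  s0 
 * s1   s2  s0 
 * s2   s3  s0 
   s3   s3  s3 
(> = start, * = accepting)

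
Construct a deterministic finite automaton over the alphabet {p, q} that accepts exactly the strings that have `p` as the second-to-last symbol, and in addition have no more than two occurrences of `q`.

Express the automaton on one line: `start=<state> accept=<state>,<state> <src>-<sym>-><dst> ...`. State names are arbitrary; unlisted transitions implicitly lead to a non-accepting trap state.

start=A accept=D,E,H,I,L A-p->B A-q->C B-p->D B-q->E C-p->F C-q->G D-p->D D-q->E E-p->F E-q->G F-p->H F-q->I G-p->J G-q->K H-p->H H-q->I I-p->J I-q->K J-p->L J-q->K K-p->K K-q->K L-p->L L-q->K

Run two small machines in parallel and take their product. One (7 states) tracks the last 2 symbols read; the other (4 states) tracks the count of `q`s, saturating at 3. Each combined state is a pair, one component from each; accept when both components accept. Minimizing collapses redundant product states.
12 states suffice.
       p  q 
>  A   B  C 
   B   D  E 
   C   F  G 
 * D   D  E 
 * E   F  G 
   F   H  I 
   G   J  K 
 * H   H  I 
 * I   J  K 
   J   L  K 
   K   K  K 
 * L   L  K 
(> = start, * = accepting)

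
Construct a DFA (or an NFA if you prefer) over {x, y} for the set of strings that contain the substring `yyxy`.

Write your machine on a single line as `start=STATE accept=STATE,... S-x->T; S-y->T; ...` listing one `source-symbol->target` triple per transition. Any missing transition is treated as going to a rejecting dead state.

start=s0; accept=s4; s0-x->s0; s0-y->s1; s1-x->s0; s1-y->s2; s2-x->s3; s2-y->s2; s3-x->s0; s3-y->s4; s4-x->s4; s4-y->s4

Track how much of `yyxy` has been matched so far: state s0 is no progress, s4 is the absorbing accept state reached once `yyxy` has occurred. Intermediate states record partial matches; on a mismatch, fall back to the longest reusable overlap.
With 5 states:
        x   y  
>  s0   s0  s1 
   s1   s0  s2 
   s2   s3  s2 
   s3   s0  s4 
 * s4   s4  s4 
(> = start, * = accepting)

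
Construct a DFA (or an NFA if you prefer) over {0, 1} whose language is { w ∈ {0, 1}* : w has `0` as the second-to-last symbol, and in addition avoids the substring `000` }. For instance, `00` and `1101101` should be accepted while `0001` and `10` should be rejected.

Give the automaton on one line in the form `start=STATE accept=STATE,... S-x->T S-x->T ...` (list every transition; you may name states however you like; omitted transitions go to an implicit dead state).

Run two small machines in parallel and take their product. The first has 7 states tracking the last 2 symbols read; the second has 4 states tracking partial matches of the forbidden pattern `000`. A product state is a pair (one from each), accepting exactly when both do.
11 states suffice.
          0    1  
>  q0     q1   q2 
   q1     q3   q4 
   q2     q5   q6 
 * q3     q7   q4 
 * q4     q5   q6 
   q5     q3   q4 
   q6     q5   q6 
   q7     q7   q8 
   q8     q9  q10 
   q9     q7   q8 
   q10    q9  q10 
(> = start, * = accepting)

start=q0 accept=q3,q4 q0-0->q1 q0-1->q2 q1-0->q3 q1-1->q4 q2-0->q5 q2-1->q6 q3-0->q7 q3-1->q4 q4-0->q5 q4-1->q6 q5-0->q3 q5-1->q4 q6-0->q5 q6-1->q6 q7-0->q7 q7-1->q8 q8-0->q9 q8-1->q10 q9-0->q7 q9-1->q8 q10-0->q9 q10-1->q10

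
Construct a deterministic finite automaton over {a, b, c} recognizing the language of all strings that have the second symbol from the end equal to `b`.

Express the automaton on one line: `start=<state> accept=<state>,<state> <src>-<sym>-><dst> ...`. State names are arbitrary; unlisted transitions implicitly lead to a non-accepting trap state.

start=S0 accept=S7,S8,S9 S0-a->S1 S0-b->S2 S0-c->S3 S1-a->S4 S1-b->S5 S1-c->S6 S2-a->S7 S2-b->S8 S2-c->S9 S3-a->S10 S3-b->S11 S3-c->S12 S4-a->S4 S4-b->S5 S4-c->S6 S5-a->S7 S5-b->S8 S5-c->S9 S6-a->S10 S6-b->S11 S6-c->S12 S7-a->S4 S7-b->S5 S7-c->S6 S8-a->S7 S8-b->S8 S8-c->S9 S9-a->S10 S9-b->S11 S9-c->S12 S10-a->S4 S10-b->S5 S10-c->S6 S11-a->S7 S11-b->S8 S11-c->S9 S12-a->S10 S12-b->S11 S12-c->S12

A DFA must remember the last 2 symbols (since which symbol is second-to-last isn't known until the input ends). Use one state per possible window of the last ≤2 symbols; accept from those whose window starts with `b`.
          a    b    c  
>  S0     S1   S2   S3 
   S1     S4   S5   S6 
   S2     S7   S8   S9 
   S3    S10  S11  S12 
   S4     S4   S5   S6 
   S5     S7   S8   S9 
   S6    S10  S11  S12 
 * S7     S4   S5   S6 
 * S8     S7   S8   S9 
 * S9    S10  S11  S12 
   S10    S4   S5   S6 
   S11    S7   S8   S9 
   S12   S10  S11  S12 
(> = start, * = accepting)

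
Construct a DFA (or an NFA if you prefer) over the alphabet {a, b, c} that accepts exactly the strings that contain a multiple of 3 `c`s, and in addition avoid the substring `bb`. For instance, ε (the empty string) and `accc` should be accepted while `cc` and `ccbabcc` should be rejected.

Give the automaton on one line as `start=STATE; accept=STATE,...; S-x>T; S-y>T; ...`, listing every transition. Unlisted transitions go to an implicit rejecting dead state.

Build one automaton per condition and run them in lockstep. One (3 states) tracks the count of `c`s modulo 3; the other (3 states) tracks partial matches of the forbidden pattern `bb`. Each combined state is a pair, one component from each; accept when both components accept. Equivalent product states are then merged.
7 states suffice.
        a   b   c  
>* q0   q0  q1  q2 
 * q1   q0  q3  q2 
   q2   q2  q4  q5 
   q3   q3  q3  q3 
   q4   q2  q3  q5 
   q5   q5  q6  q0 
   q6   q5  q3  q0 
(> = start, * = accepting)

start=q0; accept=q0,q1; q0-a>q0; q0-b>q1; q0-c>q2; q1-a>q0; q1-b>q3; q1-c>q2; q2-a>q2; q2-b>q4; q2-c>q5; q3-a>q3; q3-b>q3; q3-c>q3; q4-a>q2; q4-b>q3; q4-c>q5; q5-a>q5; q5-b>q6; q5-c>q0; q6-a>q5; q6-b>q3; q6-c>q0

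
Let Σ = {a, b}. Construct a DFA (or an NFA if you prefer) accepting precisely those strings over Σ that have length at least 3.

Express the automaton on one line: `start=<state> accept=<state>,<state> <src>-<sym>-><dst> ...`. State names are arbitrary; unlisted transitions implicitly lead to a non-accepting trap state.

start=q0 accept=q3,q4 q0-a->q1 q0-b->q1 q1-a->q2 q1-b->q2 q2-a->q3 q2-b->q3 q3-a->q4 q3-b->q4 q4-a->q4 q4-b->q4

We only need to distinguish lengths 0, 1, …, 3, and '>3'. Chain q0 → q1 → q2 → q3 → q4 on every symbol, with q4 looping. Accepting states: {q3, q4}.
        a   b  
>  q0   q1  q1 
   q1   q2  q2 
   q2   q3  q3 
 * q3   q4  q4 
 * q4   q4  q4 
(> = start, * = accepting)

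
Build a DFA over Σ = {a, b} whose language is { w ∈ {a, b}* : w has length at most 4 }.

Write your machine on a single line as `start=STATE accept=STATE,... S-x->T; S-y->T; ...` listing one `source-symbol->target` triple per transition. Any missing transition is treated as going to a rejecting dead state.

start=s0; accept=s0,s1,s2,s3,s4; s0-a->s1; s0-b->s1; s1-a->s2; s1-b->s2; s2-a->s3; s2-b->s3; s3-a->s4; s3-b->s4; s4-a->s5; s4-b->s5; s5-a->s5; s5-b->s5

We only need to distinguish lengths 0, 1, …, 4, and '>4'. Chain s0 → s1 → s2 → s3 → s4 → s5 on every symbol, with s5 looping. Accepting states: {s0, s1, s2, s3, s4}.
A 6-state machine:
        a   b  
>* s0   s1  s1 
 * s1   s2  s2 
 * s2   s3  s3 
 * s3   s4  s4 
 * s4   s5  s5 
   s5   s5  s5 
(> = start, * = accepting)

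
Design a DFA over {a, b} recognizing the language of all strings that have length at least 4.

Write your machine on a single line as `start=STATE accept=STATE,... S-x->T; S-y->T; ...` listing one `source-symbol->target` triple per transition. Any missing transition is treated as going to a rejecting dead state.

start=S0; accept=S4,S5; S0-a->S1; S0-b->S1; S1-a->S2; S1-b->S2; S2-a->S3; S2-b->S3; S3-a->S4; S3-b->S4; S4-a->S5; S4-b->S5; S5-a->S5; S5-b->S5

We only need to distinguish lengths 0, 1, …, 4, and '>4'. Chain S0 → S1 → S2 → S3 → S4 → S5 on every symbol, with S5 looping. Accepting states: {S4, S5}.
        a   b  
>  S0   S1  S1 
   S1   S2  S2 
   S2   S3  S3 
   S3   S4  S4 
 * S4   S5  S5 
 * S5   S5  S5 
(> = start, * = accepting)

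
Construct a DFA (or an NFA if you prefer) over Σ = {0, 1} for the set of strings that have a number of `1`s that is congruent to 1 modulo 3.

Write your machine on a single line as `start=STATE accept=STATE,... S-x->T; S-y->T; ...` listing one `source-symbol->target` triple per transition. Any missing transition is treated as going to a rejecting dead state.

Keep the running count of `1`s modulo 3: each `1` advances along the cycle q0 → q1 → q2 → q0 while other symbols loop. Accept at q1.
        0   1  
>  q0   q0  q1 
 * q1   q1  q2 
   q2   q2  q0 
(> = start, * = accepting)

start=q0; accept=q1; q0-0->q0; q0-1->q1; q1-0->q1; q1-1->q2; q2-0->q2; q2-1->q0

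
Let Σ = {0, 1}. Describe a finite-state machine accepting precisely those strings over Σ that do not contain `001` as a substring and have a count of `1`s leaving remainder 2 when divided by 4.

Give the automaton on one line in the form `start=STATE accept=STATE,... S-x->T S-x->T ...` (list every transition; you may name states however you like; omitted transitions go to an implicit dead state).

Build one automaton per condition and run them in lockstep. The first has 4 states tracking partial matches of the forbidden pattern `001`; the second has 4 states tracking the count of `1`s modulo 4. A product state is a pair (one from each), accepting exactly when both do. Minimizing collapses redundant product states.
With 10 states:
        0   1  
>  s0   s1  s2 
   s1   s3  s2 
   s2   s4  s5 
   s3   s3  s3 
   s4   s3  s5 
 * s5   s6  s7 
 * s6   s8  s7 
   s7   s9  s0 
 * s8   s8  s3 
   s9   s3  s0 
(> = start, * = accepting)

start=s0 accept=s5,s6,s8 s0-0->s1 s0-1->s2 s1-0->s3 s1-1->s2 s2-0->s4 s2-1->s5 s3-0->s3 s3-1->s3 s4-0->s3 s4-1->s5 s5-0->s6 s5-1->s7 s6-0->s8 s6-1->s7 s7-0->s9 s7-1->s0 s8-0->s8 s8-1->s3 s9-0->s3 s9-1->s0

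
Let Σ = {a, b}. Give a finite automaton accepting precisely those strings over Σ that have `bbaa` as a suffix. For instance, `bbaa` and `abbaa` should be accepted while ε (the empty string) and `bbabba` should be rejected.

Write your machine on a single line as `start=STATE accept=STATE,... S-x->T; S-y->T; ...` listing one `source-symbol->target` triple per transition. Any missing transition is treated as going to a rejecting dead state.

Remember how much of `bbaa` the current input suffix matches. State S0 means no match yet; S1 means the last symbol is `b`; S2 means the last 2 symbols are `bb`; S3 means the last 3 symbols are `bba`; S4 means the last 4 symbols are `bbaa`. Only S4 accepts. On a mismatch, fall back to the longest proper suffix that is still a prefix of `bbaa`.
        a   b  
>  S0   S0  S1 
   S1   S0  S2 
   S2   S3  S2 
   S3   S4  S1 
 * S4   S0  S1 
(> = start, * = accepting)

start=S0; accept=S4; S0-a->S0; S0-b->S1; S1-a->S0; S1-b->S2; S2-a->S3; S2-b->S2; S3-a->S4; S3-b->S1; S4-a->S0; S4-b->S1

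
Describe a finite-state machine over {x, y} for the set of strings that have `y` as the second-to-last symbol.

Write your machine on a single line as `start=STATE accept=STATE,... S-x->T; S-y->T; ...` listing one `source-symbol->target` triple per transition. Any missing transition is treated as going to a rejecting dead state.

A DFA must remember the last 2 symbols (since which symbol is second-to-last isn't known until the input ends). Use one state per possible window of the last ≤2 symbols; accept from those whose window starts with `y`.
A 7-state machine:
       x  y 
>  A   B  C 
   B   D  E 
   C   F  G 
   D   D  E 
   E   F  G 
 * F   D  E 
 * G   F  G 
(> = start, * = accepting)

start=A; accept=F,G; A-x->B; A-y->C; B-x->D; B-y->E; C-x->F; C-y->G; D-x->D; D-y->E; E-x->F; E-y->G; F-x->D; F-y->E; G-x->F; G-y->G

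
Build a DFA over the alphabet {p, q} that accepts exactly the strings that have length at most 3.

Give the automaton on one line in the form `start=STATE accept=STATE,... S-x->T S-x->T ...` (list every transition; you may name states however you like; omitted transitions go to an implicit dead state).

Count input length up to 4: every symbol moves from s0 toward s4, which means 'more than 3' and absorbs. Accept from {s0, s1, s2, s3}.
        p   q  
>* s0   s1  s1 
 * s1   s2  s2 
 * s2   s3  s3 
 * s3   s4  s4 
   s4   s4  s4 
(> = start, * = accepting)

start=s0 accept=s0,s1,s2,s3 s0-p->s1 s0-q->s1 s1-p->s2 s1-q->s2 s2-p->s3 s2-q->s3 s3-p->s4 s3-q->s4 s4-p->s4 s4-q->s4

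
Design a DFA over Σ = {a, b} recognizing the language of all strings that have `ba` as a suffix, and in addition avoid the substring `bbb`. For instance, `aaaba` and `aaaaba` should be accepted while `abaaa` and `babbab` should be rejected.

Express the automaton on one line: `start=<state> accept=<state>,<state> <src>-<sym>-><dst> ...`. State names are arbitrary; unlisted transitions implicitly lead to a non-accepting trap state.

start=s0 accept=s2 s0-a->s0 s0-b->s1 s1-a->s2 s1-b->s3 s2-a->s0 s2-b->s1 s3-a->s2 s3-b->s4 s4-a->s4 s4-b->s4

Run two small machines in parallel and take their product. One (3 states) tracks how much of the suffix `ba` has currently been matched; the other (4 states) tracks partial matches of the forbidden pattern `bbb`. Each combined state is a pair, one component from each; accept when both components accept. After merging equivalent states the machine shrinks.
With 5 states:
        a   b  
>  s0   s0  s1 
   s1   s2  s3 
 * s2   s0  s1 
   s3   s2  s4 
   s4   s4  s4 
(> = start, * = accepting)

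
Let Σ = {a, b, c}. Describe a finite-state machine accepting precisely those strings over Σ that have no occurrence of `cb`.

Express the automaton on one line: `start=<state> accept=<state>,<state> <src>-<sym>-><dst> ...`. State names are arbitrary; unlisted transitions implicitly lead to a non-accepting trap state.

start=q0 accept=q0,q1 q0-a->q0 q0-b->q0 q0-c->q1 q1-a->q0 q1-b->q2 q1-c->q1 q2-a->q2 q2-b->q2 q2-c->q2

Track partial matches of the forbidden pattern `cb`. State q2 is a dead state reached once `cb` has occurred; every other state accepts. q0 means no part of `cb` is currently matched.
3 states suffice.
        a   b   c  
>* q0   q0  q0  q1 
 * q1   q0  q2  q1 
   q2   q2  q2  q2 
(> = start, * = accepting)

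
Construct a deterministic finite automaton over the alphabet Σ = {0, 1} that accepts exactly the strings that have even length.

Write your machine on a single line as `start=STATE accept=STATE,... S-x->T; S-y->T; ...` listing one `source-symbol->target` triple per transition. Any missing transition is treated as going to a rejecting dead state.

start=A; accept=A; A-0->B; A-1->B; B-0->A; B-1->A

Only the length mod 2 matters, so use a 2-cycle: from any state, every input symbol moves to the next state, wrapping B back to A. Mark A accepting.
A 2-state machine:
       0  1 
>* A   B  B 
   B   A  A 
(> = start, * = accepting)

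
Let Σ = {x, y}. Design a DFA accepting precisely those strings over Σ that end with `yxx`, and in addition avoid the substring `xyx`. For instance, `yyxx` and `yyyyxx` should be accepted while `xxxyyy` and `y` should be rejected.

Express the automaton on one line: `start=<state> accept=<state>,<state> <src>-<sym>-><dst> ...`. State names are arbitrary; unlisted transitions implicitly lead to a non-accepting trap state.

start=A accept=G A-x->B A-y->C B-x->B B-y->D C-x->E C-y->C D-x->F D-y->C E-x->G E-y->D F-x->F F-y->F G-x->B G-y->D

Build one automaton per condition and run them in lockstep. One (4 states) tracks how much of the suffix `yxx` has currently been matched; the other (4 states) tracks partial matches of the forbidden pattern `xyx`. Each combined state is a pair, one component from each; accept when both components accept. Minimizing collapses redundant product states.
7 states suffice.
       x  y 
>  A   B  C 
   B   B  D 
   C   E  C 
   D   F  C 
   E   G  D 
   F   F  F 
 * G   B  D 
(> = start, * = accepting)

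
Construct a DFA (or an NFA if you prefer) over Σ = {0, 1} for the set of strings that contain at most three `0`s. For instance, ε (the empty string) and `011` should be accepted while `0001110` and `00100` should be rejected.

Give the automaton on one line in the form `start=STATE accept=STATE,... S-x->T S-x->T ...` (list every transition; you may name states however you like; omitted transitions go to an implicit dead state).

Count `0`s, saturating at 4: states s0 through s3 mean 0 through 3 `0`s seen; s4 means more than 3. Each `0` increments (capped at s4); other symbols loop. Accept from {s0, s1, s2, s3}.
A 5-state machine:
        0   1  
>* s0   s1  s0 
 * s1   s2  s1 
 * s2   s3  s2 
 * s3   s4  s3 
   s4   s4  s4 
(> = start, * = accepting)

start=s0 accept=s0,s1,s2,s3 s0-0->s1 s0-1->s0 s1-0->s2 s1-1->s1 s2-0->s3 s2-1->s2 s3-0->s4 s3-1->s3 s4-0->s4 s4-1->s4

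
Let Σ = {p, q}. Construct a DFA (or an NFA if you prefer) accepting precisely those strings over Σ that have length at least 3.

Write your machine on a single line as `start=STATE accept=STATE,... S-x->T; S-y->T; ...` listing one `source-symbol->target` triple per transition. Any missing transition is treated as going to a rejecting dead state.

start=s0; accept=s3,s4; s0-p->s1; s0-q->s1; s1-p->s2; s1-q->s2; s2-p->s3; s2-q->s3; s3-p->s4; s3-q->s4; s4-p->s4; s4-q->s4

Count input length up to 4: every symbol moves from s0 toward s4, which means 'more than 3' and absorbs. Accept from {s3, s4}.
5 states suffice.
        p   q  
>  s0   s1  s1 
   s1   s2  s2 
   s2   s3  s3 
 * s3   s4  s4 
 * s4   s4  s4 
(> = start, * = accepting)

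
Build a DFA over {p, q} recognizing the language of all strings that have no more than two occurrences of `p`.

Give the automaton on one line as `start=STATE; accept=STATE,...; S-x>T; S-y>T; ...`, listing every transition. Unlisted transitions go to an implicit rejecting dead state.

Only the number of `p`s matters, and only up to 3. Make a chain s0 → s1 → s2 → s3 advanced by each `p` (with s3 absorbing); every other symbol self-loops. The accepting set is {s0, s1, s2}.
        p   q  
>* s0   s1  s0 
 * s1   s2  s1 
 * s2   s3  s2 
   s3   s3  s3 
(> = start, * = accepting)

start=s0; accept=s0,s1,s2; s0-p>s1; s0-q>s0; s1-p>s2; s1-q>s1; s2-p>s3; s2-q>s2; s3-p>s3; s3-q>s3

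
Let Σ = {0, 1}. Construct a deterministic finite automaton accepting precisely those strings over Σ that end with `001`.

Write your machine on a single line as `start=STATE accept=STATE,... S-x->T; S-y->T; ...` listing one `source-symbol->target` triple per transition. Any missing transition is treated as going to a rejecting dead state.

start=s0; accept=s3; s0-0->s1; s0-1->s0; s1-0->s2; s1-1->s0; s2-0->s2; s2-1->s3; s3-0->s1; s3-1->s0

Let each state record the length of the longest suffix of the input read so far that is also a prefix of `001`. s1 means the last symbol is `0`; s2 means the last 2 symbols are `00`; s3 means the last 3 symbols are `001`. Accept only at s3, where the string currently ends in `001`.
4 states suffice.
        0   1  
>  s0   s1  s0 
   s1   s2  s0 
   s2   s2  s3 
 * s3   s1  s0 
(> = start, * = accepting)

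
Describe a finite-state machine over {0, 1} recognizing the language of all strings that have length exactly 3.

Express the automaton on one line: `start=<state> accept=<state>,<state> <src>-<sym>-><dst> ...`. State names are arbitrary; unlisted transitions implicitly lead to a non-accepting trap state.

start=q0 accept=q3 q0-0->q1 q0-1->q1 q1-0->q2 q1-1->q2 q2-0->q3 q2-1->q3 q3-0->q4 q3-1->q4 q4-0->q4 q4-1->q4

Count input length up to 4: every symbol moves from q0 toward q4, which means 'more than 3' and absorbs. Accept from {q3}.
With 5 states:
        0   1  
>  q0   q1  q1 
   q1   q2  q2 
   q2   q3  q3 
 * q3   q4  q4 
   q4   q4  q4 
(> = start, * = accepting)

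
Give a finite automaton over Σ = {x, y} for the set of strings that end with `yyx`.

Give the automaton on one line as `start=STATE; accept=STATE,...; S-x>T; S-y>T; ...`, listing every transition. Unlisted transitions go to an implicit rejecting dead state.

start=s0; accept=s3; s0-x>s0; s0-y>s1; s1-x>s0; s1-y>s2; s2-x>s3; s2-y>s2; s3-x>s0; s3-y>s1

Remember how much of `yyx` the current input suffix matches. State s0 means no match yet; s1 means the last symbol is `y`; s2 means the last 2 symbols are `yy`; s3 means the last 3 symbols are `yyx`. Only s3 accepts. On a mismatch, fall back to the longest proper suffix that is still a prefix of `yyx`.
A 4-state machine:
        x   y  
>  s0   s0  s1 
   s1   s0  s2 
   s2   s3  s2 
 * s3   s0  s1 
(> = start, * = accepting)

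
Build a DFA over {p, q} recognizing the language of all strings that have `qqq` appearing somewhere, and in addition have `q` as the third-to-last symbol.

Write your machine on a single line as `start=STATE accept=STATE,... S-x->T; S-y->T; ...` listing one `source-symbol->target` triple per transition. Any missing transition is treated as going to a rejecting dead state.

start=S0; accept=S3,S4,S5,S6; S0-p->S0; S0-q->S1; S1-p->S0; S1-q->S2; S2-p->S0; S2-q->S3; S3-p->S4; S3-q->S3; S4-p->S5; S4-q->S6; S5-p->S7; S5-q->S8; S6-p->S9; S6-q->S10; S7-p->S7; S7-q->S8; S8-p->S9; S8-q->S10; S9-p->S5; S9-q->S6; S10-p->S4; S10-q->S3

Handle the two conditions separately and then intersect. One (4 states) tracks whether and how much of `qqq` has been seen; the other (15 states) tracks the last 3 symbols read. Each combined state is a pair, one component from each; accept when both components accept. Equivalent product states are then merged.
          p    q  
>  S0     S0   S1 
   S1     S0   S2 
   S2     S0   S3 
 * S3     S4   S3 
 * S4     S5   S6 
 * S5     S7   S8 
 * S6     S9  S10 
   S7     S7   S8 
   S8     S9  S10 
   S9     S5   S6 
   S10    S4   S3 
(> = start, * = accepting)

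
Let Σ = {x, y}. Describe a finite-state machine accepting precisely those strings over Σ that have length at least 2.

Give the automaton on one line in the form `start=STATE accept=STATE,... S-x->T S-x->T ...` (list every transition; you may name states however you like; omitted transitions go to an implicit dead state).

Count input length up to 3: every symbol moves from q0 toward q3, which means 'more than 2' and absorbs. Accept from {q2, q3}.
With 4 states:
        x   y  
>  q0   q1  q1 
   q1   q2  q2 
 * q2   q3  q3 
 * q3   q3  q3 
(> = start, * = accepting)

start=q0 accept=q2,q3 q0-x->q1 q0-y->q1 q1-x->q2 q1-y->q2 q2-x->q3 q2-y->q3 q3-x->q3 q3-y->q3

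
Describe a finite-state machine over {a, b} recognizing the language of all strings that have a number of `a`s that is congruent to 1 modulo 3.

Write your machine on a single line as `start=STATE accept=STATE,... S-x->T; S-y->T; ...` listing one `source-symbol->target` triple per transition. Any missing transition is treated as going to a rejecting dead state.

Keep the running count of `a`s modulo 3: each `a` advances along the cycle q0 → q1 → q2 → q0 while other symbols loop. Accept at q1.
A 3-state machine:
        a   b  
>  q0   q1  q0 
 * q1   q2  q1 
   q2   q0  q2 
(> = start, * = accepting)

start=q0; accept=q1; q0-a->q1; q0-b->q0; q1-a->q2; q1-b->q1; q2-a->q0; q2-b->q2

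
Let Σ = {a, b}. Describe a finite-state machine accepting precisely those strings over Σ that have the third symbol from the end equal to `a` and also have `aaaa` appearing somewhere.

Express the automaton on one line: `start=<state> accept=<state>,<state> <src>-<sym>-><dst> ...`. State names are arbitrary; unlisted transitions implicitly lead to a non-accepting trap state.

start=S0 accept=S4,S5,S6,S7 S0-a->S1 S0-b->S0 S1-a->S2 S1-b->S0 S2-a->S3 S2-b->S0 S3-a->S4 S3-b->S0 S4-a->S4 S4-b->S5 S5-a->S6 S5-b->S7 S6-a->S8 S6-b->S9 S7-a->S10 S7-b->S11 S8-a->S4 S8-b->S5 S9-a->S6 S9-b->S7 S10-a->S8 S10-b->S9 S11-a->S10 S11-b->S11

Handle the two conditions separately and then intersect. The first has 15 states tracking the last 3 symbols read; the second has 5 states tracking whether and how much of `aaaa` has been seen. A product state is a pair (one from each), accepting exactly when both do. Equivalent product states are then merged.
A 12-state machine:
          a    b  
>  S0     S1   S0 
   S1     S2   S0 
   S2     S3   S0 
   S3     S4   S0 
 * S4     S4   S5 
 * S5     S6   S7 
 * S6     S8   S9 
 * S7    S10  S11 
   S8     S4   S5 
   S9     S6   S7 
   S10    S8   S9 
   S11   S10  S11 
(> = start, * = accepting)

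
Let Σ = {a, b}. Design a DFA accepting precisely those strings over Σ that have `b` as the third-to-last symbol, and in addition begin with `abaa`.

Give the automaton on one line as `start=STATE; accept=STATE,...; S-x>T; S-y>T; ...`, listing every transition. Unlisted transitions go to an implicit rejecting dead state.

start=q0; accept=q5,q10,q11,q12; q0-a>q1; q0-b>q2; q1-a>q2; q1-b>q3; q2-a>q2; q2-b>q2; q3-a>q4; q3-b>q2; q4-a>q5; q4-b>q2; q5-a>q6; q5-b>q7; q6-a>q6; q6-b>q7; q7-a>q8; q7-b>q9; q8-a>q5; q8-b>q10; q9-a>q11; q9-b>q12; q10-a>q8; q10-b>q9; q11-a>q5; q11-b>q10; q12-a>q11; q12-b>q12

Build one automaton per condition and run them in lockstep. The first has 15 states tracking the last 3 symbols read; the second has 6 states tracking whether the input so far still matches the prefix `abaa`. A product state is a pair (one from each), accepting exactly when both do. Equivalent product states are then merged.
With 13 states:
          a    b  
>  q0     q1   q2 
   q1     q2   q3 
   q2     q2   q2 
   q3     q4   q2 
   q4     q5   q2 
 * q5     q6   q7 
   q6     q6   q7 
   q7     q8   q9 
   q8     q5  q10 
   q9    q11  q12 
 * q10    q8   q9 
 * q11    q5  q10 
 * q12   q11  q12 
(> = start, * = accepting)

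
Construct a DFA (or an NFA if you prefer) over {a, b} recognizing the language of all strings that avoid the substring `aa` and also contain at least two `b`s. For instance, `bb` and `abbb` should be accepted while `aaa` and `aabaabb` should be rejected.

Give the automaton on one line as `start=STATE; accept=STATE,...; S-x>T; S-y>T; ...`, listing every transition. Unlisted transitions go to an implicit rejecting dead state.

start=q0; accept=q5,q6; q0-a>q1; q0-b>q2; q1-a>q3; q1-b>q2; q2-a>q4; q2-b>q5; q3-a>q3; q3-b>q3; q4-a>q3; q4-b>q5; q5-a>q6; q5-b>q5; q6-a>q3; q6-b>q5

Build one automaton per condition and run them in lockstep. One (3 states) tracks partial matches of the forbidden pattern `aa`; the other (4 states) tracks the count of `b`s, saturating at 3. Each combined state is a pair, one component from each; accept when both components accept. Equivalent product states are then merged.
7 states suffice.
        a   b  
>  q0   q1  q2 
   q1   q3  q2 
   q2   q4  q5 
   q3   q3  q3 
   q4   q3  q5 
 * q5   q6  q5 
 * q6   q3  q5 
(> = start, * = accepting)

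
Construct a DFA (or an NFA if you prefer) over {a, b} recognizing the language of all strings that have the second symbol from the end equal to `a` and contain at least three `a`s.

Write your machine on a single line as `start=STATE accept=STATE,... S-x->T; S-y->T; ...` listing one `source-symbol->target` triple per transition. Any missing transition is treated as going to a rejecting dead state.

start=q0; accept=q3,q5; q0-a->q1; q0-b->q0; q1-a->q2; q1-b->q1; q2-a->q3; q2-b->q4; q3-a->q3; q3-b->q5; q4-a->q6; q4-b->q4; q5-a->q6; q5-b->q4; q6-a->q3; q6-b->q5

Build one automaton per condition and run them in lockstep. One (7 states) tracks the last 2 symbols read; the other (5 states) tracks the count of `a`s, saturating at 4. Each combined state is a pair, one component from each; accept when both components accept. After merging equivalent states the machine shrinks.
        a   b  
>  q0   q1  q0 
   q1   q2  q1 
   q2   q3  q4 
 * q3   q3  q5 
   q4   q6  q4 
 * q5   q6  q4 
   q6   q3  q5 
(> = start, * = accepting)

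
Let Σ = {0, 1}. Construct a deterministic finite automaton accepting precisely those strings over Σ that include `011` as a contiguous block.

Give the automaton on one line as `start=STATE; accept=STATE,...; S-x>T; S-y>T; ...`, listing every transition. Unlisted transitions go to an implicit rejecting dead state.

start=q0; accept=q3; q0-0>q1; q0-1>q0; q1-0>q1; q1-1>q2; q2-0>q1; q2-1>q3; q3-0>q3; q3-1>q3

Track how much of `011` has been matched so far: state q0 is no progress, q3 is the absorbing accept state reached once `011` has occurred. Intermediate states record partial matches; on a mismatch, fall back to the longest reusable overlap.
        0   1  
>  q0   q1  q0 
   q1   q1  q2 
   q2   q1  q3 
 * q3   q3  q3 
(> = start, * = accepting)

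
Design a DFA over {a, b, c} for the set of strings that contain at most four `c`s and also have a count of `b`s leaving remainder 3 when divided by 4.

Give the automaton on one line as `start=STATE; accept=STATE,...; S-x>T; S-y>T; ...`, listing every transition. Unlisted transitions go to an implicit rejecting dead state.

start=q0; accept=q6,q10,q14,q18,q21; q0-a>q0; q0-b>q1; q0-c>q2; q1-a>q1; q1-b>q3; q1-c>q4; q2-a>q2; q2-b>q4; q2-c>q5; q3-a>q3; q3-b>q6; q3-c>q7; q4-a>q4; q4-b>q7; q4-c>q8; q5-a>q5; q5-b>q8; q5-c>q9; q6-a>q6; q6-b>q0; q6-c>q10; q7-a>q7; q7-b>q10; q7-c>q11; q8-a>q8; q8-b>q11; q8-c>q12; q9-a>q9; q9-b>q12; q9-c>q13; q10-a>q10; q10-b>q2; q10-c>q14; q11-a>q11; q11-b>q14; q11-c>q15; q12-a>q12; q12-b>q15; q12-c>q16; q13-a>q13; q13-b>q16; q13-c>q17; q14-a>q14; q14-b>q5; q14-c>q18; q15-a>q15; q15-b>q18; q15-c>q19; q16-a>q16; q16-b>q19; q16-c>q20; q17-a>q17; q17-b>q20; q17-c>q17; q18-a>q18; q18-b>q9; q18-c>q21; q19-a>q19; q19-b>q21; q19-c>q22; q20-a>q20; q20-b>q22; q20-c>q20; q21-a>q21; q21-b>q13; q21-c>q23; q22-a>q22; q22-b>q23; q22-c>q22; q23-a>q23; q23-b>q17; q23-c>q23

Run two small machines in parallel and take their product. The first has 6 states tracking the count of `c`s, saturating at 5; the second has 4 states tracking the count of `b`s modulo 4. A product state is a pair (one from each), accepting exactly when both do.
          a    b    c  
>  q0     q0   q1   q2 
   q1     q1   q3   q4 
   q2     q2   q4   q5 
   q3     q3   q6   q7 
   q4     q4   q7   q8 
   q5     q5   q8   q9 
 * q6     q6   q0  q10 
   q7     q7  q10  q11 
   q8     q8  q11  q12 
   q9     q9  q12  q13 
 * q10   q10   q2  q14 
   q11   q11  q14  q15 
   q12   q12  q15  q16 
   q13   q13  q16  q17 
 * q14   q14   q5  q18 
   q15   q15  q18  q19 
   q16   q16  q19  q20 
   q17   q17  q20  q17 
 * q18   q18   q9  q21 
   q19   q19  q21  q22 
   q20   q20  q22  q20 
 * q21   q21  q13  q23 
   q22   q22  q23  q22 
   q23   q23  q17  q23 
(> = start, * = accepting)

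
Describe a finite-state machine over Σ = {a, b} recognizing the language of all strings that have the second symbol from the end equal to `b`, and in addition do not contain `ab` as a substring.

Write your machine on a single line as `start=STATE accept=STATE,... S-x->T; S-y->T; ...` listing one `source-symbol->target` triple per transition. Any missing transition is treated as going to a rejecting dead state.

start=q0; accept=q5,q6; q0-a->q1; q0-b->q2; q1-a->q3; q1-b->q4; q2-a->q5; q2-b->q6; q3-a->q3; q3-b->q4; q4-a->q7; q4-b->q8; q5-a->q3; q5-b->q4; q6-a->q5; q6-b->q6; q7-a->q9; q7-b->q4; q8-a->q7; q8-b->q8; q9-a->q9; q9-b->q4

Build one automaton per condition and run them in lockstep. The first has 7 states tracking the last 2 symbols read; the second has 3 states tracking partial matches of the forbidden pattern `ab`. A product state is a pair (one from each), accepting exactly when both do.
        a   b  
>  q0   q1  q2 
   q1   q3  q4 
   q2   q5  q6 
   q3   q3  q4 
   q4   q7  q8 
 * q5   q3  q4 
 * q6   q5  q6 
   q7   q9  q4 
   q8   q7  q8 
   q9   q9  q4 
(> = start, * = accepting)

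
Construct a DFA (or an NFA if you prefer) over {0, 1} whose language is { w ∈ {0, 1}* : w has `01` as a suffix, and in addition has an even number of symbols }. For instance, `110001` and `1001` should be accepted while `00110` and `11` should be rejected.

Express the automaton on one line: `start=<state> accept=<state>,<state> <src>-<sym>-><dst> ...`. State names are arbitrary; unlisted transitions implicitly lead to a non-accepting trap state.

start=q0 accept=q3 q0-0->q1 q0-1->q2 q1-0->q0 q1-1->q3 q2-0->q0 q2-1->q0 q3-0->q1 q3-1->q2

Build one automaton per condition and run them in lockstep. The first has 3 states tracking how much of the suffix `01` has currently been matched; the second has 2 states tracking the input length modulo 2. A product state is a pair (one from each), accepting exactly when both do. After merging equivalent states the machine shrinks.
With 4 states:
        0   1  
>  q0   q1  q2 
   q1   q0  q3 
   q2   q0  q0 
 * q3   q1  q2 
(> = start, * = accepting)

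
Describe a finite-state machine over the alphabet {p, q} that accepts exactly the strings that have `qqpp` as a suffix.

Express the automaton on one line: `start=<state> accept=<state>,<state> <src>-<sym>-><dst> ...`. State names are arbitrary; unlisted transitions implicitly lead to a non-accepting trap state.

Remember how much of `qqpp` the current input suffix matches. State S0 means no match yet; S1 means the last symbol is `q`; S2 means the last 2 symbols are `qq`; S3 means the last 3 symbols are `qqp`; S4 means the last 4 symbols are `qqpp`. Only S4 accepts. On a mismatch, fall back to the longest proper suffix that is still a prefix of `qqpp`.
With 5 states:
        p   q  
>  S0   S0  S1 
   S1   S0  S2 
   S2   S3  S2 
   S3   S4  S1 
 * S4   S0  S1 
(> = start, * = accepting)

start=S0 accept=S4 S0-p->S0 S0-q->S1 S1-p->S0 S1-q->S2 S2-p->S3 S2-q->S2 S3-p->S4 S3-q->S1 S4-p->S0 S4-q->S1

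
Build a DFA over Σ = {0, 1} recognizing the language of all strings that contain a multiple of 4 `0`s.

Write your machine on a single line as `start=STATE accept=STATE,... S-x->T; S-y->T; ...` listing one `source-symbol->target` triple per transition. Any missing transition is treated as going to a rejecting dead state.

The only thing that matters is how many `0`s have appeared, reduced mod 4. Use one state per residue: A for 0, …, D for 3. Reading `0` moves to the next residue; anything else stays put. A is accepting.
       0  1 
>* A   B  A 
   B   C  B 
   C   D  C 
   D   A  D 
(> = start, * = accepting)

start=A; accept=A; A-0->B; A-1->A; B-0->C; B-1->B; C-0->D; C-1->C; D-0->A; D-1->D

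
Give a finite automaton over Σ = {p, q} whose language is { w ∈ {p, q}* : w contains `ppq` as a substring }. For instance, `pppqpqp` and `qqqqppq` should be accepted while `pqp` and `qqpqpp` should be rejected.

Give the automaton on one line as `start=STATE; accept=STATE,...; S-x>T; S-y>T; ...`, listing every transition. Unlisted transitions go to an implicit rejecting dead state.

Track how much of `ppq` has been matched so far: state s0 is no progress, s3 is the absorbing accept state reached once `ppq` has occurred. Intermediate states record partial matches; on a mismatch, fall back to the longest reusable overlap.
4 states suffice.
        p   q  
>  s0   s1  s0 
   s1   s2  s0 
   s2   s2  s3 
 * s3   s3  s3 
(> = start, * = accepting)

start=s0; accept=s3; s0-p>s1; s0-q>s0; s1-p>s2; s1-q>s0; s2-p>s2; s2-q>s3; s3-p>s3; s3-q>s3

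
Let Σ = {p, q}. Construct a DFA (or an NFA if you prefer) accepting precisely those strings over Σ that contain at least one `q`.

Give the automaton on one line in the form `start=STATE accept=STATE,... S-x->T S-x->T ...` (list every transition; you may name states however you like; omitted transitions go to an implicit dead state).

start=s0 accept=s1,s2 s0-p->s0 s0-q->s1 s1-p->s1 s1-q->s2 s2-p->s2 s2-q->s2

Count `q`s, saturating at 2: state s0 means no `q` yet, s1 means one `q` seen, s2 means more than one. Each `q` increments (capped at s2); other symbols loop. Accept from {s1, s2}.
A 3-state machine:
        p   q  
>  s0   s0  s1 
 * s1   s1  s2 
 * s2   s2  s2 
(> = start, * = accepting)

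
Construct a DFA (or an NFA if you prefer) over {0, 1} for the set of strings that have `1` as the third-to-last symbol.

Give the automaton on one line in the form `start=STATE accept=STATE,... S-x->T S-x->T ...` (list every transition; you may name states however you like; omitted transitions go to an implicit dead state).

start=s0 accept=s11,s12,s13,s14 s0-0->s1 s0-1->s2 s1-0->s3 s1-1->s4 s2-0->s5 s2-1->s6 s3-0->s7 s3-1->s8 s4-0->s9 s4-1->s10 s5-0->s11 s5-1->s12 s6-0->s13 s6-1->s14 s7-0->s7 s7-1->s8 s8-0->s9 s8-1->s10 s9-0->s11 s9-1->s12 s10-0->s13 s10-1->s14 s11-0->s7 s11-1->s8 s12-0->s9 s12-1->s10 s13-0->s11 s13-1->s12 s14-0->s13 s14-1->s14

A DFA must remember the last 3 symbols (since which symbol is third-to-last isn't known until the input ends). Use one state per possible window of the last ≤3 symbols; accept from those whose window starts with `1`.
15 states suffice.
          0    1  
>  s0     s1   s2 
   s1     s3   s4 
   s2     s5   s6 
   s3     s7   s8 
   s4     s9  s10 
   s5    s11  s12 
   s6    s13  s14 
   s7     s7   s8 
   s8     s9  s10 
   s9    s11  s12 
   s10   s13  s14 
 * s11    s7   s8 
 * s12    s9  s10 
 * s13   s11  s12 
 * s14   s13  s14 
(> = start, * = accepting)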